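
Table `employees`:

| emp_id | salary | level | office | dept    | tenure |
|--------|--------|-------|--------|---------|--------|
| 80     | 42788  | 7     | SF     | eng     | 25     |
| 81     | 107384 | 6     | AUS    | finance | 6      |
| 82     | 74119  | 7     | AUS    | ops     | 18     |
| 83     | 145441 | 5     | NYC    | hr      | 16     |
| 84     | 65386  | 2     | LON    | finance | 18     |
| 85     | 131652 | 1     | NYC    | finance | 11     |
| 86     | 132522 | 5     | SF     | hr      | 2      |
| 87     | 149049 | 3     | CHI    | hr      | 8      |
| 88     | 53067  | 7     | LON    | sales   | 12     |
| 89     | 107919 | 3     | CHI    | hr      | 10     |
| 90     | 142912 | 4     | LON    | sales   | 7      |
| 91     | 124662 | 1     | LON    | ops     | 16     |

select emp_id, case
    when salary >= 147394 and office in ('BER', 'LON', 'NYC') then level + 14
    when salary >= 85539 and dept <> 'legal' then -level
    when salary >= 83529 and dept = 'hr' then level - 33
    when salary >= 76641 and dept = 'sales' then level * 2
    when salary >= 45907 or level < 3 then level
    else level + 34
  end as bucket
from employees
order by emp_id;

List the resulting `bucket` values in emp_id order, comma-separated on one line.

emp_id=80: ELSE → 41
emp_id=81: salary >= 85539 and dept <> 'legal' → -6
emp_id=82: salary >= 45907 or level < 3 → 7
emp_id=83: salary >= 85539 and dept <> 'legal' → -5
emp_id=84: salary >= 45907 or level < 3 → 2
emp_id=85: salary >= 85539 and dept <> 'legal' → -1
emp_id=86: salary >= 85539 and dept <> 'legal' → -5
emp_id=87: salary >= 85539 and dept <> 'legal' → -3
emp_id=88: salary >= 45907 or level < 3 → 7
emp_id=89: salary >= 85539 and dept <> 'legal' → -3
emp_id=90: salary >= 85539 and dept <> 'legal' → -4
emp_id=91: salary >= 85539 and dept <> 'legal' → -1

41, -6, 7, -5, 2, -1, -5, -3, 7, -3, -4, -1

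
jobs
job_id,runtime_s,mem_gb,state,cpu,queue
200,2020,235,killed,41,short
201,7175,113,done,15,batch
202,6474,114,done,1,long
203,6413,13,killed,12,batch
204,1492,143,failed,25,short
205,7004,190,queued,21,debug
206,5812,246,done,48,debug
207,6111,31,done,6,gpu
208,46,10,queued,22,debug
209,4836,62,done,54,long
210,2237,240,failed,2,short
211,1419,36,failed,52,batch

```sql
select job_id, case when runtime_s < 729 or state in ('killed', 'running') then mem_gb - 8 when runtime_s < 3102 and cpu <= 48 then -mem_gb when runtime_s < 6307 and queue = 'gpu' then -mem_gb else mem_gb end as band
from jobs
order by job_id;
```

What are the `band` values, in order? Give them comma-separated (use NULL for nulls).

job_id=200: runtime_s < 729 or state in ('killed', 'running') → 227
job_id=201: ELSE → 113
job_id=202: ELSE → 114
job_id=203: runtime_s < 729 or state in ('killed', 'running') → 5
job_id=204: runtime_s < 3102 and cpu <= 48 → -143
job_id=205: ELSE → 190
job_id=206: ELSE → 246
job_id=207: runtime_s < 6307 and queue = 'gpu' → -31
job_id=208: runtime_s < 729 or state in ('killed', 'running') → 2
job_id=209: ELSE → 62
job_id=210: runtime_s < 3102 and cpu <= 48 → -240
job_id=211: ELSE → 36

227, 113, 114, 5, -143, 190, 246, -31, 2, 62, -240, 36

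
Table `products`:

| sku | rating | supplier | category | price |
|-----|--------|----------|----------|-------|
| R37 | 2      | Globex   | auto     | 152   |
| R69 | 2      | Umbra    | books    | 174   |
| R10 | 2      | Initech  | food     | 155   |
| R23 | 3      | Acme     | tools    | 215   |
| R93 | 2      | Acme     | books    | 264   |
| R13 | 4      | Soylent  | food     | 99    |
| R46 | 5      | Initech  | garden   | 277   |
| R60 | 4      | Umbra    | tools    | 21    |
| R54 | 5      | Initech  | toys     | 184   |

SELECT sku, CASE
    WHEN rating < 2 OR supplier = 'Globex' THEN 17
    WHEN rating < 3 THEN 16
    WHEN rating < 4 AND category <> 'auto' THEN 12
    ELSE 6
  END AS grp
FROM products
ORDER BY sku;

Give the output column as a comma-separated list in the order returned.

sku=R10: rating < 3 → 16
sku=R13: ELSE → 6
sku=R23: rating < 4 AND category <> 'auto' → 12
sku=R37: rating < 2 OR supplier = 'Globex' → 17
sku=R46: ELSE → 6
sku=R54: ELSE → 6
sku=R60: ELSE → 6
sku=R69: rating < 3 → 16
sku=R93: rating < 3 → 16

16, 6, 12, 17, 6, 6, 6, 16, 16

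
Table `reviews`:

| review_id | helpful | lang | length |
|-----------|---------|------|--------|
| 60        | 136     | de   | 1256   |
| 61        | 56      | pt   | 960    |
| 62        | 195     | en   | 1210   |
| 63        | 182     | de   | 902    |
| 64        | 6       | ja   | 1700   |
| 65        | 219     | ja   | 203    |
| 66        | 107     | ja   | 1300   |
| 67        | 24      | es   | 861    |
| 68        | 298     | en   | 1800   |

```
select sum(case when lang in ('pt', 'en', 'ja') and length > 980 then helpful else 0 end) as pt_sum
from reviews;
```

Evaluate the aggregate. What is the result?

606

review_id=60: ✗
review_id=61: ✗
review_id=62: ✓ → 195
review_id=63: ✗
review_id=64: ✓ → 6
review_id=65: ✗
review_id=66: ✓ → 107
review_id=67: ✗
review_id=68: ✓ → 298
pt_sum = 195 + 6 + 107 + 298 = 606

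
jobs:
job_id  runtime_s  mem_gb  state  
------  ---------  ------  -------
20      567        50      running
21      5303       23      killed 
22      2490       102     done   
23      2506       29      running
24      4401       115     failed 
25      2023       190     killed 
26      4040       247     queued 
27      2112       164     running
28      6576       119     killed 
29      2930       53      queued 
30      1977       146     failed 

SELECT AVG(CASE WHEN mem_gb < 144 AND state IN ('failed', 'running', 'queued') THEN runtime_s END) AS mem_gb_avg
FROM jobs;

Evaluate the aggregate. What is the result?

2601

job_id=20: ✓ → 567
job_id=21: ✗
job_id=22: ✗
job_id=23: ✓ → 2506
job_id=24: ✓ → 4401
job_id=25: ✗
job_id=26: ✗
job_id=27: ✗
job_id=28: ✗
job_id=29: ✓ → 2930
job_id=30: ✗
mem_gb_avg = (567 + 2506 + 4401 + 2930) / 4 = 2601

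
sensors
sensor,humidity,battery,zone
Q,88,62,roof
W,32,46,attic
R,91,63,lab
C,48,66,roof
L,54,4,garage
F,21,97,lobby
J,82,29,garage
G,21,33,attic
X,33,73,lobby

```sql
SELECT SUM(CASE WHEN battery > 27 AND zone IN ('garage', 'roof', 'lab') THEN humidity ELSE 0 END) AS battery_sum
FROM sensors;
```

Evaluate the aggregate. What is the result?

sensor=Q: ✓ → 88
sensor=W: ✗
sensor=R: ✓ → 91
sensor=C: ✓ → 48
sensor=L: ✗
sensor=F: ✗
sensor=J: ✓ → 82
sensor=G: ✗
sensor=X: ✗
battery_sum = 88 + 91 + 48 + 82 = 309

309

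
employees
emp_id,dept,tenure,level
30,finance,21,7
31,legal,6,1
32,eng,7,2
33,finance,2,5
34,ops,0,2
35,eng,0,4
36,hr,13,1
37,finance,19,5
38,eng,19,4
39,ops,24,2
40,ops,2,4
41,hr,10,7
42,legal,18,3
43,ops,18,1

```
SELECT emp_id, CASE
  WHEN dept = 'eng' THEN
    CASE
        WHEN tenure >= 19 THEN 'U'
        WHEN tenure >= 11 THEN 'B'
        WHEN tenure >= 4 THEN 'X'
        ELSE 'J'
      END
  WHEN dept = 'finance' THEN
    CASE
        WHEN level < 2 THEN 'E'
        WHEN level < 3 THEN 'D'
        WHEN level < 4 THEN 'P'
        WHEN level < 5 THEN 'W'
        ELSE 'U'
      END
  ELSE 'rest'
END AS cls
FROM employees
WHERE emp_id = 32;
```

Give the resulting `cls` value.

X

emp_id = 32: dept=eng, tenure=7, level=2.
dept='eng' → inner[tenure >= 4] → X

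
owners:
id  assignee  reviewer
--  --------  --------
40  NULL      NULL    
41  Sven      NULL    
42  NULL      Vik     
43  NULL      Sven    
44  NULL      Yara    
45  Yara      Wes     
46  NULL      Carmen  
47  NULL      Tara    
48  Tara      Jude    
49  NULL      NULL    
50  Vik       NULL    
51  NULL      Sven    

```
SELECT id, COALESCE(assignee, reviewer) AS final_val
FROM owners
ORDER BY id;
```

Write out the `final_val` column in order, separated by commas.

id=40: assignee=NULL, reviewer=NULL (all NULL) → NULL
id=41: assignee=Sven → Sven
id=42: assignee=NULL, reviewer=Vik → Vik
id=43: assignee=NULL, reviewer=Sven → Sven
id=44: assignee=NULL, reviewer=Yara → Yara
id=45: assignee=Yara → Yara
id=46: assignee=NULL, reviewer=Carmen → Carmen
id=47: assignee=NULL, reviewer=Tara → Tara
id=48: assignee=Tara → Tara
id=49: assignee=NULL, reviewer=NULL (all NULL) → NULL
id=50: assignee=Vik → Vik
id=51: assignee=NULL, reviewer=Sven → Sven

NULL, Sven, Vik, Sven, Yara, Yara, Carmen, Tara, Tara, NULL, Vik, Sven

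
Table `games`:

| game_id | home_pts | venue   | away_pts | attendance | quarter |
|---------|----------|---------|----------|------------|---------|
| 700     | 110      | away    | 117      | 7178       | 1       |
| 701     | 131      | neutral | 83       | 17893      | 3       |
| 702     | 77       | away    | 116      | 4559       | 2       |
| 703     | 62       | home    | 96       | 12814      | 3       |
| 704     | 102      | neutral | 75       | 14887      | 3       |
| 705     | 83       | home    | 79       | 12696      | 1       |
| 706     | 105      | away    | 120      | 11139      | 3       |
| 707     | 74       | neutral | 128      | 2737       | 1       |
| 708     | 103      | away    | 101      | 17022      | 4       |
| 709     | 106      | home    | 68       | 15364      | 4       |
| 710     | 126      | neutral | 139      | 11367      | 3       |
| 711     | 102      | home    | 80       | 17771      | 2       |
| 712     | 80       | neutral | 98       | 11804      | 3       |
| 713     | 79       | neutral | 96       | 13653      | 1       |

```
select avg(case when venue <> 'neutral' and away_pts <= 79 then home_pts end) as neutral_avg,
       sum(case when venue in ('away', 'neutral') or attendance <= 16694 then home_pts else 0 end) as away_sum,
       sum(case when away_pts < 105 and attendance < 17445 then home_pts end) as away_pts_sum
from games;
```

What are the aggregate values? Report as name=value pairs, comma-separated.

neutral_avg=94.5, away_sum=1238, away_pts_sum=615

[neutral_avg: venue <> 'neutral' and away_pts <= 79]
game_id=700: ✗
game_id=701: ✗
game_id=702: ✗
game_id=703: ✗
game_id=704: ✗
game_id=705: ✓ → 83
game_id=706: ✗
game_id=707: ✗
game_id=708: ✗
game_id=709: ✓ → 106
game_id=710: ✗
game_id=711: ✗
game_id=712: ✗
game_id=713: ✗
neutral_avg = (83 + 106) / 2 = 94.5
—
[away_sum: venue in ('away', 'neutral') or attendance <= 16694]
game_id=700: ✓ → 110
game_id=701: ✓ → 131
game_id=702: ✓ → 77
game_id=703: ✓ → 62
game_id=704: ✓ → 102
game_id=705: ✓ → 83
game_id=706: ✓ → 105
game_id=707: ✓ → 74
game_id=708: ✓ → 103
game_id=709: ✓ → 106
game_id=710: ✓ → 126
game_id=711: ✗
game_id=712: ✓ → 80
game_id=713: ✓ → 79
away_sum = 110 + 131 + 77 + 62 + 102 + 83 + 105 + 74 + 103 + 106 + 126 + 80 + 79 = 1238
—
[away_pts_sum: away_pts < 105 and attendance < 17445]
game_id=700: ✗
game_id=701: ✗
game_id=702: ✗
game_id=703: ✓ → 62
game_id=704: ✓ → 102
game_id=705: ✓ → 83
game_id=706: ✗
game_id=707: ✗
game_id=708: ✓ → 103
game_id=709: ✓ → 106
game_id=710: ✗
game_id=711: ✗
game_id=712: ✓ → 80
game_id=713: ✓ → 79
away_pts_sum = 62 + 102 + 83 + 103 + 106 + 80 + 79 = 615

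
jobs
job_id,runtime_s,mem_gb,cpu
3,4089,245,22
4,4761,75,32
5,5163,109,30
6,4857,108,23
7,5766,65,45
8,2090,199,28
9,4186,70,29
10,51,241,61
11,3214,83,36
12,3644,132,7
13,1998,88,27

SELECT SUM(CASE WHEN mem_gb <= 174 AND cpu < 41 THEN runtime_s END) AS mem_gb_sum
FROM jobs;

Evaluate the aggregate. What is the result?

27823

job_id=3: ✗
job_id=4: ✓ → 4761
job_id=5: ✓ → 5163
job_id=6: ✓ → 4857
job_id=7: ✗
job_id=8: ✗
job_id=9: ✓ → 4186
job_id=10: ✗
job_id=11: ✓ → 3214
job_id=12: ✓ → 3644
job_id=13: ✓ → 1998
mem_gb_sum = 4761 + 5163 + 4857 + 4186 + 3214 + 3644 + 1998 = 27823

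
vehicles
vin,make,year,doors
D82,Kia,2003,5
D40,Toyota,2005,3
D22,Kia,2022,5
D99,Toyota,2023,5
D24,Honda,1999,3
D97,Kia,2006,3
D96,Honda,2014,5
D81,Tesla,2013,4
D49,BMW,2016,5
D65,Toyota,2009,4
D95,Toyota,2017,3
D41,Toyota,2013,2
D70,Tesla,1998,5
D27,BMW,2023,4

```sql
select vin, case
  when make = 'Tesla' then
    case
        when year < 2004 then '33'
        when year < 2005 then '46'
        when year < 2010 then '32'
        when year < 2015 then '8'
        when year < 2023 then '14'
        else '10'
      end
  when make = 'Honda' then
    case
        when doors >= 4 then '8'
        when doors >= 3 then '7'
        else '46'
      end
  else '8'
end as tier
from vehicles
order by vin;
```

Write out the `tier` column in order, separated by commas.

vin=D22: make='Kia' → outer ELSE → 8
vin=D24: make='Honda' → inner[doors >= 3] → 7
vin=D27: make='BMW' → outer ELSE → 8
vin=D40: make='Toyota' → outer ELSE → 8
vin=D41: make='Toyota' → outer ELSE → 8
vin=D49: make='BMW' → outer ELSE → 8
vin=D65: make='Toyota' → outer ELSE → 8
vin=D70: make='Tesla' → inner[year < 2004] → 33
vin=D81: make='Tesla' → inner[year < 2015] → 8
vin=D82: make='Kia' → outer ELSE → 8
vin=D95: make='Toyota' → outer ELSE → 8
vin=D96: make='Honda' → inner[doors >= 4] → 8
vin=D97: make='Kia' → outer ELSE → 8
vin=D99: make='Toyota' → outer ELSE → 8

8, 7, 8, 8, 8, 8, 8, 33, 8, 8, 8, 8, 8, 8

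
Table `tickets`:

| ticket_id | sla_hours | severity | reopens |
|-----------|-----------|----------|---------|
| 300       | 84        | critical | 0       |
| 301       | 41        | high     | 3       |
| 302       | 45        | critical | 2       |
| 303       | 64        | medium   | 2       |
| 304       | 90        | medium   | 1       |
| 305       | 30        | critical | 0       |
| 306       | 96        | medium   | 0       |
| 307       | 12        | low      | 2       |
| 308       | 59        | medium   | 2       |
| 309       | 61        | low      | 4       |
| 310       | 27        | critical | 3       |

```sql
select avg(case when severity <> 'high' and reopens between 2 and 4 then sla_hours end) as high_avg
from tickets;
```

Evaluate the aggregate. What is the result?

44.6666666667

ticket_id=300: ✗
ticket_id=301: ✗
ticket_id=302: ✓ → 45
ticket_id=303: ✓ → 64
ticket_id=304: ✗
ticket_id=305: ✗
ticket_id=306: ✗
ticket_id=307: ✓ → 12
ticket_id=308: ✓ → 59
ticket_id=309: ✓ → 61
ticket_id=310: ✓ → 27
high_avg = (45 + 64 + 12 + 59 + 61 + 27) / 6 = 44.6666666667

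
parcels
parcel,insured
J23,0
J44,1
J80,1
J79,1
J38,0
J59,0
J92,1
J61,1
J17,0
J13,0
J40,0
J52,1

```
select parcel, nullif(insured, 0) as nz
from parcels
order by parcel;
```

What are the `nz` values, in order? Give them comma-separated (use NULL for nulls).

parcel=J13: insured=0 vs 0: equal → NULL
parcel=J17: insured=0 vs 0: equal → NULL
parcel=J23: insured=0 vs 0: equal → NULL
parcel=J38: insured=0 vs 0: equal → NULL
parcel=J40: insured=0 vs 0: equal → NULL
parcel=J44: insured=1 vs 0: differ → 1
parcel=J52: insured=1 vs 0: differ → 1
parcel=J59: insured=0 vs 0: equal → NULL
parcel=J61: insured=1 vs 0: differ → 1
parcel=J79: insured=1 vs 0: differ → 1
parcel=J80: insured=1 vs 0: differ → 1
parcel=J92: insured=1 vs 0: differ → 1

NULL, NULL, NULL, NULL, NULL, 1, 1, NULL, 1, 1, 1, 1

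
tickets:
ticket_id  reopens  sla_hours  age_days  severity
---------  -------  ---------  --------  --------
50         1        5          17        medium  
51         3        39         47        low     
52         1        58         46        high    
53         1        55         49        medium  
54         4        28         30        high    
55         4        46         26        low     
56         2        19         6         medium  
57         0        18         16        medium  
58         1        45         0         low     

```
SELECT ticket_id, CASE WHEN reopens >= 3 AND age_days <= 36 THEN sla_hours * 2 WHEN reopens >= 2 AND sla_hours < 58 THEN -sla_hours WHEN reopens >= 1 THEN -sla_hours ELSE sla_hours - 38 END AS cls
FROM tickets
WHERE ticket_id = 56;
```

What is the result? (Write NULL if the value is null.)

-19

ticket_id = 56: reopens=2, sla_hours=19, age_days=6, severity=medium.
reopens >= 3 AND age_days <= 36 → false
reopens >= 2 AND sla_hours < 58 → true → -19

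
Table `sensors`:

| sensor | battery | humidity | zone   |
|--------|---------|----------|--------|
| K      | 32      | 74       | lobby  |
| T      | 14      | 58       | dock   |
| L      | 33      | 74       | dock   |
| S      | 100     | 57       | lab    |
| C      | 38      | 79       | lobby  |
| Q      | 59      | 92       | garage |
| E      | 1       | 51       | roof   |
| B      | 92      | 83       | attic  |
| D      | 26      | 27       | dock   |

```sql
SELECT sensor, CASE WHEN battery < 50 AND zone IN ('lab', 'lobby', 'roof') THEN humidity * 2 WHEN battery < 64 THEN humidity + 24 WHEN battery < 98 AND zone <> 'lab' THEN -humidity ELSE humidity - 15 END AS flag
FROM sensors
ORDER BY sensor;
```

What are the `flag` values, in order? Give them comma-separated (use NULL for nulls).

sensor=B: battery < 98 AND zone <> 'lab' → -83
sensor=C: battery < 50 AND zone IN ('lab', 'lobby', 'roof') → 158
sensor=D: battery < 64 → 51
sensor=E: battery < 50 AND zone IN ('lab', 'lobby', 'roof') → 102
sensor=K: battery < 50 AND zone IN ('lab', 'lobby', 'roof') → 148
sensor=L: battery < 64 → 98
sensor=Q: battery < 64 → 116
sensor=S: ELSE → 42
sensor=T: battery < 64 → 82

-83, 158, 51, 102, 148, 98, 116, 42, 82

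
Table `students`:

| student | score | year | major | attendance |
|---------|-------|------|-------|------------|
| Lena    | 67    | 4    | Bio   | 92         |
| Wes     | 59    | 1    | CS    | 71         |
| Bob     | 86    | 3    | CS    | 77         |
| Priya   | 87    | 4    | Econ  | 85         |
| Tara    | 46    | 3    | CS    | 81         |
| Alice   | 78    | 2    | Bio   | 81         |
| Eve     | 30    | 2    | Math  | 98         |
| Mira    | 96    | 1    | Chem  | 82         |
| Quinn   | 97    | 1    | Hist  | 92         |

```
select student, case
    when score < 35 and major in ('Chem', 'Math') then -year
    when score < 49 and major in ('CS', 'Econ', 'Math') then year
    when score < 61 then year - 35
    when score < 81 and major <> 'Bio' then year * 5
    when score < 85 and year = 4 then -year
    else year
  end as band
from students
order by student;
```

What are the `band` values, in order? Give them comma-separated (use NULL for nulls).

2, 3, -2, -4, 1, 4, 1, 3, -34

student=Alice: ELSE → 2
student=Bob: ELSE → 3
student=Eve: score < 35 and major in ('Chem', 'Math') → -2
student=Lena: score < 85 and year = 4 → -4
student=Mira: ELSE → 1
student=Priya: ELSE → 4
student=Quinn: ELSE → 1
student=Tara: score < 49 and major in ('CS', 'Econ', 'Math') → 3
student=Wes: score < 61 → -34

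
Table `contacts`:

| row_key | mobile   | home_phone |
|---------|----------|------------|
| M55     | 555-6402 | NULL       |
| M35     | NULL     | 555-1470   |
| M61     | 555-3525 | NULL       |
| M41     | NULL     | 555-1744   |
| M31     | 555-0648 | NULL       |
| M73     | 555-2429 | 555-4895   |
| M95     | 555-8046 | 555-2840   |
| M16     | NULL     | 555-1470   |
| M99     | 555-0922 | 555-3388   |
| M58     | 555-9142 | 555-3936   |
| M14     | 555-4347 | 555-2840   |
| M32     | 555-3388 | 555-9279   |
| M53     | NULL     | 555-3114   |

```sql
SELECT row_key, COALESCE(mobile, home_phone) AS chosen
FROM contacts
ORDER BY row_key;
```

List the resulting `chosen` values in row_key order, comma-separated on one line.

row_key=M14: mobile=555-4347 → 555-4347
row_key=M16: mobile=NULL, home_phone=555-1470 → 555-1470
row_key=M31: mobile=555-0648 → 555-0648
row_key=M32: mobile=555-3388 → 555-3388
row_key=M35: mobile=NULL, home_phone=555-1470 → 555-1470
row_key=M41: mobile=NULL, home_phone=555-1744 → 555-1744
row_key=M53: mobile=NULL, home_phone=555-3114 → 555-3114
row_key=M55: mobile=555-6402 → 555-6402
row_key=M58: mobile=555-9142 → 555-9142
row_key=M61: mobile=555-3525 → 555-3525
row_key=M73: mobile=555-2429 → 555-2429
row_key=M95: mobile=555-8046 → 555-8046
row_key=M99: mobile=555-0922 → 555-0922

555-4347, 555-1470, 555-0648, 555-3388, 555-1470, 555-1744, 555-3114, 555-6402, 555-9142, 555-3525, 555-2429, 555-8046, 555-0922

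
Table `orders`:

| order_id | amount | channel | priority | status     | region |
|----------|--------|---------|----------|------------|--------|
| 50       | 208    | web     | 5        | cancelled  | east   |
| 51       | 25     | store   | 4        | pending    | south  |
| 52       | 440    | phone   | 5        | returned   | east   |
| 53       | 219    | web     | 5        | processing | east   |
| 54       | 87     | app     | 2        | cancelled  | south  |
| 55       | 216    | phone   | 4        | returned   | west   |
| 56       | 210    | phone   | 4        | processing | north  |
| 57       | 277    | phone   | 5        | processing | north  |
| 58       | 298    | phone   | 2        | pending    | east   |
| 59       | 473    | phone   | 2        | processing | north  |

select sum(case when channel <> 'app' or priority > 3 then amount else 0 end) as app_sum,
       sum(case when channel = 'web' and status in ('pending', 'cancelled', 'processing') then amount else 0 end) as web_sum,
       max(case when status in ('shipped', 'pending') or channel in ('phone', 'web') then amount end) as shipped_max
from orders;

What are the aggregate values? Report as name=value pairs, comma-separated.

app_sum=2366, web_sum=427, shipped_max=473

[app_sum: channel <> 'app' or priority > 3]
order_id=50: ✓ → 208
order_id=51: ✓ → 25
order_id=52: ✓ → 440
order_id=53: ✓ → 219
order_id=54: ✗
order_id=55: ✓ → 216
order_id=56: ✓ → 210
order_id=57: ✓ → 277
order_id=58: ✓ → 298
order_id=59: ✓ → 473
app_sum = 208 + 25 + 440 + 219 + 216 + 210 + 277 + 298 + 473 = 2366
—
[web_sum: channel = 'web' and status in ('pending', 'cancelled', 'processing')]
order_id=50: ✓ → 208
order_id=51: ✗
order_id=52: ✗
order_id=53: ✓ → 219
order_id=54: ✗
order_id=55: ✗
order_id=56: ✗
order_id=57: ✗
order_id=58: ✗
order_id=59: ✗
web_sum = 208 + 219 = 427
—
[shipped_max: status in ('shipped', 'pending') or channel in ('phone', 'web')]
order_id=50: ✓ → 208
order_id=51: ✓ → 25
order_id=52: ✓ → 440
order_id=53: ✓ → 219
order_id=54: ✗
order_id=55: ✓ → 216
order_id=56: ✓ → 210
order_id=57: ✓ → 277
order_id=58: ✓ → 298
order_id=59: ✓ → 473
shipped_max = MAX(208, 25, 440, 219, 216, 210, 277, 298, 473) = 473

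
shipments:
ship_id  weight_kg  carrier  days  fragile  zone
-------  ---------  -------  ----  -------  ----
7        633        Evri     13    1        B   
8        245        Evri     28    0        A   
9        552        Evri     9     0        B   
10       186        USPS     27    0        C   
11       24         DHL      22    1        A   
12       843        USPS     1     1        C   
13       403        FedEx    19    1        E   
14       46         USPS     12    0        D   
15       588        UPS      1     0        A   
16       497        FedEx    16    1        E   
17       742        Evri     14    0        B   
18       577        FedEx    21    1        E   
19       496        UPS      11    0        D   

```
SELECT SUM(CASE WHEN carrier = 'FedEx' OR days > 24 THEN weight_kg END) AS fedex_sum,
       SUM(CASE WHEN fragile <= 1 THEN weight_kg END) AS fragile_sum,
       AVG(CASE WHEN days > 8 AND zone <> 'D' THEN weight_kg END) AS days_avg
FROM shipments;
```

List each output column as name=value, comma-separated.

[fedex_sum: carrier = 'FedEx' OR days > 24]
ship_id=7: ✗
ship_id=8: ✓ → 245
ship_id=9: ✗
ship_id=10: ✓ → 186
ship_id=11: ✗
ship_id=12: ✗
ship_id=13: ✓ → 403
ship_id=14: ✗
ship_id=15: ✗
ship_id=16: ✓ → 497
ship_id=17: ✗
ship_id=18: ✓ → 577
ship_id=19: ✗
fedex_sum = 245 + 186 + 403 + 497 + 577 = 1908
—
[fragile_sum: fragile <= 1]
ship_id=7: ✓ → 633
ship_id=8: ✓ → 245
ship_id=9: ✓ → 552
ship_id=10: ✓ → 186
ship_id=11: ✓ → 24
ship_id=12: ✓ → 843
ship_id=13: ✓ → 403
ship_id=14: ✓ → 46
ship_id=15: ✓ → 588
ship_id=16: ✓ → 497
ship_id=17: ✓ → 742
ship_id=18: ✓ → 577
ship_id=19: ✓ → 496
fragile_sum = 633 + 245 + 552 + 186 + 24 + 843 + 403 + 46 + 588 + 497 + 742 + 577 + 496 = 5832
—
[days_avg: days > 8 AND zone <> 'D']
ship_id=7: ✓ → 633
ship_id=8: ✓ → 245
ship_id=9: ✓ → 552
ship_id=10: ✓ → 186
ship_id=11: ✓ → 24
ship_id=12: ✗
ship_id=13: ✓ → 403
ship_id=14: ✗
ship_id=15: ✗
ship_id=16: ✓ → 497
ship_id=17: ✓ → 742
ship_id=18: ✓ → 577
ship_id=19: ✗
days_avg = (633 + 245 + 552 + 186 + 24 + 403 + 497 + 742 + 577) / 9 = 428.7777777778

fedex_sum=1908, fragile_sum=5832, days_avg=428.7777777778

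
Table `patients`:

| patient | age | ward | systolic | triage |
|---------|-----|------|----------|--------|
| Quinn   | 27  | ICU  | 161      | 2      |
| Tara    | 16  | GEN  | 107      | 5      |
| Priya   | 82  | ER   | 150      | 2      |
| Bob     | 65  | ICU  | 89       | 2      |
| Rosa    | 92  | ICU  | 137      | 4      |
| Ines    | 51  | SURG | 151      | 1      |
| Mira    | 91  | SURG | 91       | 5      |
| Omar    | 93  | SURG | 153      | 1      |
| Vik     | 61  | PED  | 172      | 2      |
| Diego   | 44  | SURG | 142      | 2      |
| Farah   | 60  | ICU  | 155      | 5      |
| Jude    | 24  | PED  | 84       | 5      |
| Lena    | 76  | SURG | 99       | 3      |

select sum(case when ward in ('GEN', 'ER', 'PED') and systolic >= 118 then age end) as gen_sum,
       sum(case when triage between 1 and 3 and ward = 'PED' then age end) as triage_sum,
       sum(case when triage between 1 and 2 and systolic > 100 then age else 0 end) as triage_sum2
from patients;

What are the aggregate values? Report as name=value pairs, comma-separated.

gen_sum=143, triage_sum=61, triage_sum2=358

[gen_sum: ward in ('GEN', 'ER', 'PED') and systolic >= 118]
patient=Quinn: ✗
patient=Tara: ✗
patient=Priya: ✓ → 82
patient=Bob: ✗
patient=Rosa: ✗
patient=Ines: ✗
patient=Mira: ✗
patient=Omar: ✗
patient=Vik: ✓ → 61
patient=Diego: ✗
patient=Farah: ✗
patient=Jude: ✗
patient=Lena: ✗
gen_sum = 82 + 61 = 143
—
[triage_sum: triage between 1 and 3 and ward = 'PED']
patient=Quinn: ✗
patient=Tara: ✗
patient=Priya: ✗
patient=Bob: ✗
patient=Rosa: ✗
patient=Ines: ✗
patient=Mira: ✗
patient=Omar: ✗
patient=Vik: ✓ → 61
patient=Diego: ✗
patient=Farah: ✗
patient=Jude: ✗
patient=Lena: ✗
triage_sum = 61
—
[triage_sum2: triage between 1 and 2 and systolic > 100]
patient=Quinn: ✓ → 27
patient=Tara: ✗
patient=Priya: ✓ → 82
patient=Bob: ✗
patient=Rosa: ✗
patient=Ines: ✓ → 51
patient=Mira: ✗
patient=Omar: ✓ → 93
patient=Vik: ✓ → 61
patient=Diego: ✓ → 44
patient=Farah: ✗
patient=Jude: ✗
patient=Lena: ✗
triage_sum2 = 27 + 82 + 51 + 93 + 61 + 44 = 358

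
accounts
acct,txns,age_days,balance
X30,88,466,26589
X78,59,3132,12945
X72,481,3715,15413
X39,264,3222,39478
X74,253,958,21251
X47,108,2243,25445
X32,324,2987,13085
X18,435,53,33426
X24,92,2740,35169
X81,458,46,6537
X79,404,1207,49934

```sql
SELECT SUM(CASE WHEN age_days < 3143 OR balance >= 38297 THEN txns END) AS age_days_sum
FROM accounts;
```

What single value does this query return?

acct=X30: ✓ → 88
acct=X78: ✓ → 59
acct=X72: ✗
acct=X39: ✓ → 264
acct=X74: ✓ → 253
acct=X47: ✓ → 108
acct=X32: ✓ → 324
acct=X18: ✓ → 435
acct=X24: ✓ → 92
acct=X81: ✓ → 458
acct=X79: ✓ → 404
age_days_sum = 88 + 59 + 264 + 253 + 108 + 324 + 435 + 92 + 458 + 404 = 2485

2485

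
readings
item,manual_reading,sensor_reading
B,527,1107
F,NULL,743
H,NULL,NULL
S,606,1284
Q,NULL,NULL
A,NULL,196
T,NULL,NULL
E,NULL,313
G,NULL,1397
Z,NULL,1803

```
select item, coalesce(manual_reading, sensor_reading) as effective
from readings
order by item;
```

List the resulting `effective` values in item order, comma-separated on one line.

item=A: manual_reading=NULL, sensor_reading=196 → 196
item=B: manual_reading=527 → 527
item=E: manual_reading=NULL, sensor_reading=313 → 313
item=F: manual_reading=NULL, sensor_reading=743 → 743
item=G: manual_reading=NULL, sensor_reading=1397 → 1397
item=H: manual_reading=NULL, sensor_reading=NULL (all NULL) → NULL
item=Q: manual_reading=NULL, sensor_reading=NULL (all NULL) → NULL
item=S: manual_reading=606 → 606
item=T: manual_reading=NULL, sensor_reading=NULL (all NULL) → NULL
item=Z: manual_reading=NULL, sensor_reading=1803 → 1803

196, 527, 313, 743, 1397, NULL, NULL, 606, NULL, 1803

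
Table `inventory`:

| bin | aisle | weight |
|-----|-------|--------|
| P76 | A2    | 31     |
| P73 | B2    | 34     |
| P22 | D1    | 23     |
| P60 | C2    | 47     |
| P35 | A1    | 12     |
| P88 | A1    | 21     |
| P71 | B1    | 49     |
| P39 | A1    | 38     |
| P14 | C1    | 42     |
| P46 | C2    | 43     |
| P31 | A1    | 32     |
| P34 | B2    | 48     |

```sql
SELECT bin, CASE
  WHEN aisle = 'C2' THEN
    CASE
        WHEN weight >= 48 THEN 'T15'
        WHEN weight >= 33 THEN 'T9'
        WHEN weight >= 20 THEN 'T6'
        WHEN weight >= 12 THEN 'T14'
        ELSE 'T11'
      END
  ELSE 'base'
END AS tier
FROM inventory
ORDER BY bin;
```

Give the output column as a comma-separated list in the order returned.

bin=P14: aisle='C1' → outer ELSE → base
bin=P22: aisle='D1' → outer ELSE → base
bin=P31: aisle='A1' → outer ELSE → base
bin=P34: aisle='B2' → outer ELSE → base
bin=P35: aisle='A1' → outer ELSE → base
bin=P39: aisle='A1' → outer ELSE → base
bin=P46: aisle='C2' → inner[weight >= 33] → T9
bin=P60: aisle='C2' → inner[weight >= 33] → T9
bin=P71: aisle='B1' → outer ELSE → base
bin=P73: aisle='B2' → outer ELSE → base
bin=P76: aisle='A2' → outer ELSE → base
bin=P88: aisle='A1' → outer ELSE → base

base, base, base, base, base, base, T9, T9, base, base, base, base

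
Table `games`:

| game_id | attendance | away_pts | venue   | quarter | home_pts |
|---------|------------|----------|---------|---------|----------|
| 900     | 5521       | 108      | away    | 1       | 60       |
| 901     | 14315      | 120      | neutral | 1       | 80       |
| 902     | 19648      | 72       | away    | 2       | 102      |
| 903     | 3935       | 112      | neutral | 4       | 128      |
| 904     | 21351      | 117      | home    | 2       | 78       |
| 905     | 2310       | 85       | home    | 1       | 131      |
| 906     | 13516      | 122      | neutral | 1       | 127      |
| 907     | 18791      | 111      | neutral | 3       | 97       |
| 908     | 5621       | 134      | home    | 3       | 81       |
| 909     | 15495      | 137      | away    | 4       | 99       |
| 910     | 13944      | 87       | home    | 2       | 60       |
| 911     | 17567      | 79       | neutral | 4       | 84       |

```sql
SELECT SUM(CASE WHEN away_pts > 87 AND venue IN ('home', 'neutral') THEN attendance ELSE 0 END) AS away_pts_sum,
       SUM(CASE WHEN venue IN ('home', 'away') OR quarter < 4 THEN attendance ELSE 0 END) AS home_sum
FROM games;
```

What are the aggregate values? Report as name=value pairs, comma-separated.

[away_pts_sum: away_pts > 87 AND venue IN ('home', 'neutral')]
game_id=900: ✗
game_id=901: ✓ → 14315
game_id=902: ✗
game_id=903: ✓ → 3935
game_id=904: ✓ → 21351
game_id=905: ✗
game_id=906: ✓ → 13516
game_id=907: ✓ → 18791
game_id=908: ✓ → 5621
game_id=909: ✗
game_id=910: ✗
game_id=911: ✗
away_pts_sum = 14315 + 3935 + 21351 + 13516 + 18791 + 5621 = 77529
—
[home_sum: venue IN ('home', 'away') OR quarter < 4]
game_id=900: ✓ → 5521
game_id=901: ✓ → 14315
game_id=902: ✓ → 19648
game_id=903: ✗
game_id=904: ✓ → 21351
game_id=905: ✓ → 2310
game_id=906: ✓ → 13516
game_id=907: ✓ → 18791
game_id=908: ✓ → 5621
game_id=909: ✓ → 15495
game_id=910: ✓ → 13944
game_id=911: ✗
home_sum = 5521 + 14315 + 19648 + 21351 + 2310 + 13516 + 18791 + 5621 + 15495 + 13944 = 130512

away_pts_sum=77529, home_sum=130512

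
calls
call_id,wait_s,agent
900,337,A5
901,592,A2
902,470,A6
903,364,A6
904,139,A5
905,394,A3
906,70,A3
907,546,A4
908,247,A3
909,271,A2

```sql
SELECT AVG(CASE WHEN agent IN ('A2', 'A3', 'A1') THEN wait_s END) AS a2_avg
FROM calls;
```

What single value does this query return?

314.8

call_id=900: ✗
call_id=901: ✓ → 592
call_id=902: ✗
call_id=903: ✗
call_id=904: ✗
call_id=905: ✓ → 394
call_id=906: ✓ → 70
call_id=907: ✗
call_id=908: ✓ → 247
call_id=909: ✓ → 271
a2_avg = (592 + 394 + 70 + 247 + 271) / 5 = 314.8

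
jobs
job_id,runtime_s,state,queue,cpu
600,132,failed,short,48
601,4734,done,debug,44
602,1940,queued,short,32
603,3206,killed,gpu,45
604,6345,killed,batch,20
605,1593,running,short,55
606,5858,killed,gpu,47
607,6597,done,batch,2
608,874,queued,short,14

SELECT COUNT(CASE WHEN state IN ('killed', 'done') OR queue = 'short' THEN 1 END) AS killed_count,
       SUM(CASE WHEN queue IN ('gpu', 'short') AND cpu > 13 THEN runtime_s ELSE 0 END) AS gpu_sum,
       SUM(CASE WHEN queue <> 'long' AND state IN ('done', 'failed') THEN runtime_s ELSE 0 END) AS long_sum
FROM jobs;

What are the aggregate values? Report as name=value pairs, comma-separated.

killed_count=9, gpu_sum=13603, long_sum=11463

[killed_count: state IN ('killed', 'done') OR queue = 'short']
job_id=600: ✓ → 1
job_id=601: ✓ → 1
job_id=602: ✓ → 1
job_id=603: ✓ → 1
job_id=604: ✓ → 1
job_id=605: ✓ → 1
job_id=606: ✓ → 1
job_id=607: ✓ → 1
job_id=608: ✓ → 1
killed_count = COUNT(1, 1, 1, 1, 1, 1, 1, 1, 1) = 9
—
[gpu_sum: queue IN ('gpu', 'short') AND cpu > 13]
job_id=600: ✓ → 132
job_id=601: ✗
job_id=602: ✓ → 1940
job_id=603: ✓ → 3206
job_id=604: ✗
job_id=605: ✓ → 1593
job_id=606: ✓ → 5858
job_id=607: ✗
job_id=608: ✓ → 874
gpu_sum = 132 + 1940 + 3206 + 1593 + 5858 + 874 = 13603
—
[long_sum: queue <> 'long' AND state IN ('done', 'failed')]
job_id=600: ✓ → 132
job_id=601: ✓ → 4734
job_id=602: ✗
job_id=603: ✗
job_id=604: ✗
job_id=605: ✗
job_id=606: ✗
job_id=607: ✓ → 6597
job_id=608: ✗
long_sum = 132 + 4734 + 6597 = 11463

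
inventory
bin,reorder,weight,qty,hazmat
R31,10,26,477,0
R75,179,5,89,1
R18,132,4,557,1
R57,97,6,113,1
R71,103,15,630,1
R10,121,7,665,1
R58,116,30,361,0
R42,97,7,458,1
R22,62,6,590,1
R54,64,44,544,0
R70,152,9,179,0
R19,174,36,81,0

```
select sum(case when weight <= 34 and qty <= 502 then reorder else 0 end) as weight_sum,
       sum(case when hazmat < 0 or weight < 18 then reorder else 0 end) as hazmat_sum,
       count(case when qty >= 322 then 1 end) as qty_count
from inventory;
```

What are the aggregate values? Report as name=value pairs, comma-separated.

[weight_sum: weight <= 34 and qty <= 502]
bin=R31: ✓ → 10
bin=R75: ✓ → 179
bin=R18: ✗
bin=R57: ✓ → 97
bin=R71: ✗
bin=R10: ✗
bin=R58: ✓ → 116
bin=R42: ✓ → 97
bin=R22: ✗
bin=R54: ✗
bin=R70: ✓ → 152
bin=R19: ✗
weight_sum = 10 + 179 + 97 + 116 + 97 + 152 = 651
—
[hazmat_sum: hazmat < 0 or weight < 18]
bin=R31: ✗
bin=R75: ✓ → 179
bin=R18: ✓ → 132
bin=R57: ✓ → 97
bin=R71: ✓ → 103
bin=R10: ✓ → 121
bin=R58: ✗
bin=R42: ✓ → 97
bin=R22: ✓ → 62
bin=R54: ✗
bin=R70: ✓ → 152
bin=R19: ✗
hazmat_sum = 179 + 132 + 97 + 103 + 121 + 97 + 62 + 152 = 943
—
[qty_count: qty >= 322]
bin=R31: ✓ → 1
bin=R75: ✗
bin=R18: ✓ → 1
bin=R57: ✗
bin=R71: ✓ → 1
bin=R10: ✓ → 1
bin=R58: ✓ → 1
bin=R42: ✓ → 1
bin=R22: ✓ → 1
bin=R54: ✓ → 1
bin=R70: ✗
bin=R19: ✗
qty_count = COUNT(1, 1, 1, 1, 1, 1, 1, 1) = 8

weight_sum=651, hazmat_sum=943, qty_count=8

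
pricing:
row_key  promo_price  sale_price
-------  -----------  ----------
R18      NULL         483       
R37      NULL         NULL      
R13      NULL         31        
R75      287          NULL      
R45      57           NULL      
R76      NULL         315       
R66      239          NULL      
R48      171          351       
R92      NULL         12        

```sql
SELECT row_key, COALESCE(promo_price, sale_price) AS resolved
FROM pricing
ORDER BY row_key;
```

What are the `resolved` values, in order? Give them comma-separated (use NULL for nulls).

row_key=R13: promo_price=NULL, sale_price=31 → 31
row_key=R18: promo_price=NULL, sale_price=483 → 483
row_key=R37: promo_price=NULL, sale_price=NULL (all NULL) → NULL
row_key=R45: promo_price=57 → 57
row_key=R48: promo_price=171 → 171
row_key=R66: promo_price=239 → 239
row_key=R75: promo_price=287 → 287
row_key=R76: promo_price=NULL, sale_price=315 → 315
row_key=R92: promo_price=NULL, sale_price=12 → 12

31, 483, NULL, 57, 171, 239, 287, 315, 12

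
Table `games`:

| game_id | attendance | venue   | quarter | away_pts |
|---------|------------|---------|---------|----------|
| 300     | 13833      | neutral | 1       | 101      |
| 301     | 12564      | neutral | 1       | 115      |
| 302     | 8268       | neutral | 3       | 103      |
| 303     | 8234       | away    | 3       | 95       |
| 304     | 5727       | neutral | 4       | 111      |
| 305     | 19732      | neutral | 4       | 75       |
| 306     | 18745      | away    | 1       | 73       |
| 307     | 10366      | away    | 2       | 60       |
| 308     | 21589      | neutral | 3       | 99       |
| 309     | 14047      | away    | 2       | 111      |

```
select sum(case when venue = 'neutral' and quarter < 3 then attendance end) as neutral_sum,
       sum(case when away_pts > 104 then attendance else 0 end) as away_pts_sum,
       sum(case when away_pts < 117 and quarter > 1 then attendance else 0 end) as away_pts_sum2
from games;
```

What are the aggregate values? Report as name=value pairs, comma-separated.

neutral_sum=26397, away_pts_sum=32338, away_pts_sum2=87963

[neutral_sum: venue = 'neutral' and quarter < 3]
game_id=300: ✓ → 13833
game_id=301: ✓ → 12564
game_id=302: ✗
game_id=303: ✗
game_id=304: ✗
game_id=305: ✗
game_id=306: ✗
game_id=307: ✗
game_id=308: ✗
game_id=309: ✗
neutral_sum = 13833 + 12564 = 26397
—
[away_pts_sum: away_pts > 104]
game_id=300: ✗
game_id=301: ✓ → 12564
game_id=302: ✗
game_id=303: ✗
game_id=304: ✓ → 5727
game_id=305: ✗
game_id=306: ✗
game_id=307: ✗
game_id=308: ✗
game_id=309: ✓ → 14047
away_pts_sum = 12564 + 5727 + 14047 = 32338
—
[away_pts_sum2: away_pts < 117 and quarter > 1]
game_id=300: ✗
game_id=301: ✗
game_id=302: ✓ → 8268
game_id=303: ✓ → 8234
game_id=304: ✓ → 5727
game_id=305: ✓ → 19732
game_id=306: ✗
game_id=307: ✓ → 10366
game_id=308: ✓ → 21589
game_id=309: ✓ → 14047
away_pts_sum2 = 8268 + 8234 + 5727 + 19732 + 10366 + 21589 + 14047 = 87963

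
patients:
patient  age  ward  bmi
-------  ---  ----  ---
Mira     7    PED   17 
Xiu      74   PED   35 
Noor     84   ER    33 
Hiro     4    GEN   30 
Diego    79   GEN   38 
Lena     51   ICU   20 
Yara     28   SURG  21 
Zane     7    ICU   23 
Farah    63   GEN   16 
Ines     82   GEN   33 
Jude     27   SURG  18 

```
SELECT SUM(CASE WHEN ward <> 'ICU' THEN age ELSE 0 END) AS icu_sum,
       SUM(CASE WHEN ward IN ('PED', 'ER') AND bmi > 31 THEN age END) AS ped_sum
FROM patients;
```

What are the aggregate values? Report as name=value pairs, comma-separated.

[icu_sum: ward <> 'ICU']
patient=Mira: ✓ → 7
patient=Xiu: ✓ → 74
patient=Noor: ✓ → 84
patient=Hiro: ✓ → 4
patient=Diego: ✓ → 79
patient=Lena: ✗
patient=Yara: ✓ → 28
patient=Zane: ✗
patient=Farah: ✓ → 63
patient=Ines: ✓ → 82
patient=Jude: ✓ → 27
icu_sum = 7 + 74 + 84 + 4 + 79 + 28 + 63 + 82 + 27 = 448
—
[ped_sum: ward IN ('PED', 'ER') AND bmi > 31]
patient=Mira: ✗
patient=Xiu: ✓ → 74
patient=Noor: ✓ → 84
patient=Hiro: ✗
patient=Diego: ✗
patient=Lena: ✗
patient=Yara: ✗
patient=Zane: ✗
patient=Farah: ✗
patient=Ines: ✗
patient=Jude: ✗
ped_sum = 74 + 84 = 158

icu_sum=448, ped_sum=158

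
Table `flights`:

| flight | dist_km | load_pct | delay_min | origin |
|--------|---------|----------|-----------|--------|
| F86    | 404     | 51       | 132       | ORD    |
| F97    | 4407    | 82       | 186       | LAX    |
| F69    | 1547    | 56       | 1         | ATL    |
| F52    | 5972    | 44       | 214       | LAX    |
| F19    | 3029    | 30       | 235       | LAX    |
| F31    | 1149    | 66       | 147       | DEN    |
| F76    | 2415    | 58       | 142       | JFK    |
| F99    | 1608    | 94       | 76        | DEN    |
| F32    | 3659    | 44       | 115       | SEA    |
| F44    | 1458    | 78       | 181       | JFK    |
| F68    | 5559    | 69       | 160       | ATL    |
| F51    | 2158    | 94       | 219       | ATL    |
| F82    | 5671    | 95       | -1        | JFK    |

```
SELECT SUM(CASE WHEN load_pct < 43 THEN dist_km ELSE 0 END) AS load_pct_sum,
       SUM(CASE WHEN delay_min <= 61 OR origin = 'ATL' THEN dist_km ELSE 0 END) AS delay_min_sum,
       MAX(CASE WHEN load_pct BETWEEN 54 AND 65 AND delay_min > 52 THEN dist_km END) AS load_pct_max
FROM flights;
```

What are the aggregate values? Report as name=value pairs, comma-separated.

load_pct_sum=3029, delay_min_sum=14935, load_pct_max=2415

[load_pct_sum: load_pct < 43]
flight=F86: ✗
flight=F97: ✗
flight=F69: ✗
flight=F52: ✗
flight=F19: ✓ → 3029
flight=F31: ✗
flight=F76: ✗
flight=F99: ✗
flight=F32: ✗
flight=F44: ✗
flight=F68: ✗
flight=F51: ✗
flight=F82: ✗
load_pct_sum = 3029
—
[delay_min_sum: delay_min <= 61 OR origin = 'ATL']
flight=F86: ✗
flight=F97: ✗
flight=F69: ✓ → 1547
flight=F52: ✗
flight=F19: ✗
flight=F31: ✗
flight=F76: ✗
flight=F99: ✗
flight=F32: ✗
flight=F44: ✗
flight=F68: ✓ → 5559
flight=F51: ✓ → 2158
flight=F82: ✓ → 5671
delay_min_sum = 1547 + 5559 + 2158 + 5671 = 14935
—
[load_pct_max: load_pct BETWEEN 54 AND 65 AND delay_min > 52]
flight=F86: ✗
flight=F97: ✗
flight=F69: ✗
flight=F52: ✗
flight=F19: ✗
flight=F31: ✗
flight=F76: ✓ → 2415
flight=F99: ✗
flight=F32: ✗
flight=F44: ✗
flight=F68: ✗
flight=F51: ✗
flight=F82: ✗
load_pct_max = MAX(2415) = 2415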